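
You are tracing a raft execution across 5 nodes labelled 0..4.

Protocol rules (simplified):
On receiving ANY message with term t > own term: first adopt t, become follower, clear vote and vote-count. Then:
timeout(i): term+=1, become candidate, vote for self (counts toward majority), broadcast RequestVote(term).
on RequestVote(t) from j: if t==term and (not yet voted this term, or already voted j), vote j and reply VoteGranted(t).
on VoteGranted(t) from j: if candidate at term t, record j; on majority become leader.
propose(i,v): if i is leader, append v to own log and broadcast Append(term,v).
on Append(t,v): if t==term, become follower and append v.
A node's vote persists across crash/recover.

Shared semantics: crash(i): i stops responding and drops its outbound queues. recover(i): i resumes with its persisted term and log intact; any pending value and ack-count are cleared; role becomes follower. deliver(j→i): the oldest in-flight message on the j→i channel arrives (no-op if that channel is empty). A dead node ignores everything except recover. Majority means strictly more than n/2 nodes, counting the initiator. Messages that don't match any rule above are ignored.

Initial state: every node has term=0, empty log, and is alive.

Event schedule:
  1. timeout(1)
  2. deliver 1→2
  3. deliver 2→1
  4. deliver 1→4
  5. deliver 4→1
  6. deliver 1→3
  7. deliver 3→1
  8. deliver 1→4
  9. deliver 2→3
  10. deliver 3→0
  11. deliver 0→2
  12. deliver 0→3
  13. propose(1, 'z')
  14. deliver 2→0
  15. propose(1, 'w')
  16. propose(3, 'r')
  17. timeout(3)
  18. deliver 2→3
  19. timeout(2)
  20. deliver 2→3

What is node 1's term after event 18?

1

step 1 timeout(1): 1={cand,t=1,log=-}
step 2 deliver 1→2: 2={foll,t=1,log=-}
step 3 deliver 2→1: —
step 4 deliver 1→4: 4={foll,t=1,log=-}
step 5 deliver 4→1: 1={lead,t=1,log=-}
step 6 deliver 1→3: 3={foll,t=1,log=-}
step 7 deliver 3→1: —
step 8 deliver 1→4: —
step 9 deliver 2→3: —
step 10 deliver 3→0: —
step 11 deliver 0→2: —
step 12 deliver 0→3: —
step 13 propose(1,'z'): 1={lead,t=1,log=z}
step 14 deliver 2→0: —
step 15 propose(1,'w'): 1={lead,t=1,log=z,w}
step 16 propose(3,'r'): —
step 17 timeout(3): 3={cand,t=2,log=-}
step 18 deliver 2→3: —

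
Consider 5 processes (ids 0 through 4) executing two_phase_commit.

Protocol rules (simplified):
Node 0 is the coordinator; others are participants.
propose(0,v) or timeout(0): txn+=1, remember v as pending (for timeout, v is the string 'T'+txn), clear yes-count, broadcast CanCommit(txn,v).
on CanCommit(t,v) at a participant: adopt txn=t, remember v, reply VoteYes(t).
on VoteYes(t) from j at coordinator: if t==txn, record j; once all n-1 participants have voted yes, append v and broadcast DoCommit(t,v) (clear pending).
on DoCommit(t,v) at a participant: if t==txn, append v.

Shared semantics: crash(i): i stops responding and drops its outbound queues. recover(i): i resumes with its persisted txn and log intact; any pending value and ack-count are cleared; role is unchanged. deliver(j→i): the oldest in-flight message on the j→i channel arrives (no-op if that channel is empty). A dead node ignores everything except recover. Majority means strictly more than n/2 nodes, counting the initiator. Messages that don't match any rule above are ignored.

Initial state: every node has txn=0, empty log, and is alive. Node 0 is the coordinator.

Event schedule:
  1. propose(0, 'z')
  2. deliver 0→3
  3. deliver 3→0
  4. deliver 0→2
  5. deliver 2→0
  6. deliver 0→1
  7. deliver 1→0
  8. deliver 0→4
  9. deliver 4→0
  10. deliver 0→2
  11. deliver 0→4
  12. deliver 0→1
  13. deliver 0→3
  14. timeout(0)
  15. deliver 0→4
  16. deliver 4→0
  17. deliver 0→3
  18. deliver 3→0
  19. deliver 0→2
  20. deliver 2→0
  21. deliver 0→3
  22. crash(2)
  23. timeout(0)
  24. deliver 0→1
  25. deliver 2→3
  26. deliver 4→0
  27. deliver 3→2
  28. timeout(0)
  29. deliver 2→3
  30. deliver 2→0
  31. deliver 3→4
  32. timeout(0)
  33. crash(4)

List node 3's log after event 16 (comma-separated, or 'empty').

after 1 — propose(0,'z'): n0:coor/t1/[-]
after 2 — deliver 0→3: n3:part/t1/[-]
after 3 — deliver 3→0: ·
after 4 — deliver 0→2: n2:part/t1/[-]
after 5 — deliver 2→0: ·
after 6 — deliver 0→1: n1:part/t1/[-]
after 7 — deliver 1→0: ·
after 8 — deliver 0→4: n4:part/t1/[-]
after 9 — deliver 4→0: n0:coor/t1/[z]
after 10 — deliver 0→2: n2:part/t1/[z]
after 11 — deliver 0→4: n4:part/t1/[z]
after 12 — deliver 0→1: n1:part/t1/[z]
after 13 — deliver 0→3: n3:part/t1/[z]
after 14 — timeout(0): n0:coor/t2/[z]
after 15 — deliver 0→4: n4:part/t2/[z]
after 16 — deliver 4→0: ·

z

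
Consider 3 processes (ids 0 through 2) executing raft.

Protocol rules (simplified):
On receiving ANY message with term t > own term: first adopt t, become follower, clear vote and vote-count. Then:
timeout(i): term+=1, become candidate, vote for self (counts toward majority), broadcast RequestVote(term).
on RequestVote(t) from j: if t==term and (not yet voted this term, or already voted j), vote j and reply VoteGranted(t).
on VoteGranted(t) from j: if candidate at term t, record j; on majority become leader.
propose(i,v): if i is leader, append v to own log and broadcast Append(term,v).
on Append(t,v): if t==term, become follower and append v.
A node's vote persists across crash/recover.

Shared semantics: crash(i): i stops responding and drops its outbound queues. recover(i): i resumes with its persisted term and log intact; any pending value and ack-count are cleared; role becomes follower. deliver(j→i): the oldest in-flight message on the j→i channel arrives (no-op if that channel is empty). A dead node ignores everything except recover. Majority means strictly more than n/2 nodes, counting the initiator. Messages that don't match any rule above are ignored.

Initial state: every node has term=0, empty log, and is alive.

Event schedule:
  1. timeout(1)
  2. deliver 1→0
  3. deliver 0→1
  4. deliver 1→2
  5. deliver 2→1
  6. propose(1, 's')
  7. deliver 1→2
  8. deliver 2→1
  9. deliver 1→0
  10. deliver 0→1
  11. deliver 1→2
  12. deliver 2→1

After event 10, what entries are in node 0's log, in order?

s

step 1 timeout(1): 1={cand,t=1,log=-}
step 2 deliver 1→0: 0={foll,t=1,log=-}
step 3 deliver 0→1: 1={lead,t=1,log=-}
step 4 deliver 1→2: 2={foll,t=1,log=-}
step 5 deliver 2→1: —
step 6 propose(1,'s'): 1={lead,t=1,log=s}
step 7 deliver 1→2: 2={foll,t=1,log=s}
step 8 deliver 2→1: —
step 9 deliver 1→0: 0={foll,t=1,log=s}
step 10 deliver 0→1: —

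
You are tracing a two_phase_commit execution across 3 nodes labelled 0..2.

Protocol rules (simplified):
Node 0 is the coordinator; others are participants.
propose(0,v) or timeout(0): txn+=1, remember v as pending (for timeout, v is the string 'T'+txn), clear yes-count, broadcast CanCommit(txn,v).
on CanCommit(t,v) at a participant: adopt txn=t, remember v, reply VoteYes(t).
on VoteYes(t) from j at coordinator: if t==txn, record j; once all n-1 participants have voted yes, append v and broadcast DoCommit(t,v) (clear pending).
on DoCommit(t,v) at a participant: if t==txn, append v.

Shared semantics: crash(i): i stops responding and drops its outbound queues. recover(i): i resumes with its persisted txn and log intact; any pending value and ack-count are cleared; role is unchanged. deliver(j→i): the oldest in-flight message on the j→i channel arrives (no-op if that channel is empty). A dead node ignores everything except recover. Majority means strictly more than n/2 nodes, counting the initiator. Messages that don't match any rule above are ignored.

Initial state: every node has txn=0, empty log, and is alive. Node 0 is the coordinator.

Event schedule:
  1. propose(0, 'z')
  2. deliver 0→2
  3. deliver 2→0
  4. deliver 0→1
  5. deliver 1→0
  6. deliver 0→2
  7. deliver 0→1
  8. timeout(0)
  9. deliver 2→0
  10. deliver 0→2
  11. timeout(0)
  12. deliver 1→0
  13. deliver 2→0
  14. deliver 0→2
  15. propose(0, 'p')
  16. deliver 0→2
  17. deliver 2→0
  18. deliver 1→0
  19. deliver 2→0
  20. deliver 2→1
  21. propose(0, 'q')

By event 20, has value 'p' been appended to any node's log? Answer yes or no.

no

1. propose(0,'z'):  <0:coor t1 ->
2. deliver 0→2:  <2:part t1 ->
3. deliver 2→0:  nop
4. deliver 0→1:  <1:part t1 ->
5. deliver 1→0:  <0:coor t1 z>
6. deliver 0→2:  <2:part t1 z>
7. deliver 0→1:  <1:part t1 z>
8. timeout(0):  <0:coor t2 z>
9. deliver 2→0:  nop
10. deliver 0→2:  <2:part t2 z>
11. timeout(0):  <0:coor t3 z>
12. deliver 1→0:  nop
13. deliver 2→0:  nop
14. deliver 0→2:  <2:part t3 z>
15. propose(0,'p'):  <0:coor t4 z>
16. deliver 0→2:  <2:part t4 z>
17. deliver 2→0:  nop
18. deliver 1→0:  nop
19. deliver 2→0:  nop
20. deliver 2→1:  nop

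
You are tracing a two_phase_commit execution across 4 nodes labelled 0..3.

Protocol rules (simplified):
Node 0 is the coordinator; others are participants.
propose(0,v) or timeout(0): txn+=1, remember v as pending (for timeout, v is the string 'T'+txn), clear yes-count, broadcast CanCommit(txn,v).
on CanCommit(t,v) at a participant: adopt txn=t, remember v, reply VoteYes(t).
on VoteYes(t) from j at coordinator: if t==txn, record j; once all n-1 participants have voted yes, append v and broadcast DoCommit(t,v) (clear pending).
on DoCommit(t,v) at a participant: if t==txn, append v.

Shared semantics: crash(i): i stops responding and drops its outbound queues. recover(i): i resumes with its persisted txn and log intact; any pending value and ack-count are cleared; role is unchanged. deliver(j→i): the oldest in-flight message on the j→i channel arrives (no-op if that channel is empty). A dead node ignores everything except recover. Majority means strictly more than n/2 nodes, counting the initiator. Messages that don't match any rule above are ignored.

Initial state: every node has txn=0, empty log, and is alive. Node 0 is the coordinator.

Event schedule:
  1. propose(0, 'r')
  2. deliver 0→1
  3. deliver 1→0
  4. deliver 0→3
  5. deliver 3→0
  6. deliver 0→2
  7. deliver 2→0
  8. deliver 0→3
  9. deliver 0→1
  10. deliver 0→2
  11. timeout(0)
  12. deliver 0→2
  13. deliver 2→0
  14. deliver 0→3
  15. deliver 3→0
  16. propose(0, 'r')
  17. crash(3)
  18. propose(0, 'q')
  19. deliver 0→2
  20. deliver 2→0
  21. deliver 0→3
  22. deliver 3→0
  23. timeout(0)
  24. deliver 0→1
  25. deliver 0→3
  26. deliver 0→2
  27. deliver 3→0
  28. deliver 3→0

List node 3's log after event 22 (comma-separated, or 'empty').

r

[1] propose(0,'r') → N0(coor t1 [-])
[2] deliver 0→1 → N1(part t1 [-])
[3] deliver 1→0 → ∅
[4] deliver 0→3 → N3(part t1 [-])
[5] deliver 3→0 → ∅
[6] deliver 0→2 → N2(part t1 [-])
[7] deliver 2→0 → N0(coor t1 [r])
[8] deliver 0→3 → N3(part t1 [r])
[9] deliver 0→1 → N1(part t1 [r])
[10] deliver 0→2 → N2(part t1 [r])
[11] timeout(0) → N0(coor t2 [r])
[12] deliver 0→2 → N2(part t2 [r])
[13] deliver 2→0 → ∅
[14] deliver 0→3 → N3(part t2 [r])
[15] deliver 3→0 → ∅
[16] propose(0,'r') → N0(coor t3 [r])
[17] crash(3) → N3(✗part t2 [r])
[18] propose(0,'q') → N0(coor t4 [r])
[19] deliver 0→2 → N2(part t3 [r])
[20] deliver 2→0 → ∅
[21] deliver 0→3 → ∅
[22] deliver 3→0 → ∅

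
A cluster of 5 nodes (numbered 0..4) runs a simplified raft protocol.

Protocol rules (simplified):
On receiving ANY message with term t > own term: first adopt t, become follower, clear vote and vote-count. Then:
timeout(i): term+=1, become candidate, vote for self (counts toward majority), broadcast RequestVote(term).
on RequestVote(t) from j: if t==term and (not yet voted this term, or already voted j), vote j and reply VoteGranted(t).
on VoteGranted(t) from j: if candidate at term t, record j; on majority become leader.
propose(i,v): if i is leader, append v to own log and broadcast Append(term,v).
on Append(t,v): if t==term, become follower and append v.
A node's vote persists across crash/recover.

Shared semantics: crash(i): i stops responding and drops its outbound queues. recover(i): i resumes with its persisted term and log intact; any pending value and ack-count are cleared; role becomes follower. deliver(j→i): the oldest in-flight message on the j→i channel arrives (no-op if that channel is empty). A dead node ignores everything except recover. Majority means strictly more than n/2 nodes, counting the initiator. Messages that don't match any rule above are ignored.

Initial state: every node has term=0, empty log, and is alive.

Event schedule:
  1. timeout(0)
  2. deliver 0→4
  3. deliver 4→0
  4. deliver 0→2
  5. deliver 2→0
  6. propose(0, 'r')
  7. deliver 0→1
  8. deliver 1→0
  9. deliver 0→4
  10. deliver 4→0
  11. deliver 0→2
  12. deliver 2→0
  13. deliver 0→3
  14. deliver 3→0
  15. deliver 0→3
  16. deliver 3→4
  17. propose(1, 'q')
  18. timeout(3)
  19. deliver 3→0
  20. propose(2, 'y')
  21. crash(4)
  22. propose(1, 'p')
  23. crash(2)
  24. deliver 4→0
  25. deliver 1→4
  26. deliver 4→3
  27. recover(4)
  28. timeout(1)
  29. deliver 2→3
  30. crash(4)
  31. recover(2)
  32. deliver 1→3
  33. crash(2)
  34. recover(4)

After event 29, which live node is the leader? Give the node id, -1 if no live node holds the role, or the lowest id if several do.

-1

after 1 — timeout(0): n0:cand/t1/[-]
after 2 — deliver 0→4: n4:foll/t1/[-]
after 3 — deliver 4→0: ·
after 4 — deliver 0→2: n2:foll/t1/[-]
after 5 — deliver 2→0: n0:lead/t1/[-]
after 6 — propose(0,'r'): n0:lead/t1/[r]
after 7 — deliver 0→1: n1:foll/t1/[-]
after 8 — deliver 1→0: ·
after 9 — deliver 0→4: n4:foll/t1/[r]
after 10 — deliver 4→0: ·
after 11 — deliver 0→2: n2:foll/t1/[r]
after 12 — deliver 2→0: ·
after 13 — deliver 0→3: n3:foll/t1/[-]
after 14 — deliver 3→0: ·
after 15 — deliver 0→3: n3:foll/t1/[r]
after 16 — deliver 3→4: ·
after 17 — propose(1,'q'): ·
after 18 — timeout(3): n3:cand/t2/[r]
after 19 — deliver 3→0: n0:foll/t2/[r]
after 20 — propose(2,'y'): ·
after 21 — crash(4): n4:✗foll/t1/[r]
after 22 — propose(1,'p'): ·
after 23 — crash(2): n2:✗foll/t1/[r]
after 24 — deliver 4→0: ·
after 25 — deliver 1→4: ·
after 26 — deliver 4→3: ·
after 27 — recover(4): n4:foll/t1/[r]
after 28 — timeout(1): n1:cand/t2/[-]
after 29 — deliver 2→3: ·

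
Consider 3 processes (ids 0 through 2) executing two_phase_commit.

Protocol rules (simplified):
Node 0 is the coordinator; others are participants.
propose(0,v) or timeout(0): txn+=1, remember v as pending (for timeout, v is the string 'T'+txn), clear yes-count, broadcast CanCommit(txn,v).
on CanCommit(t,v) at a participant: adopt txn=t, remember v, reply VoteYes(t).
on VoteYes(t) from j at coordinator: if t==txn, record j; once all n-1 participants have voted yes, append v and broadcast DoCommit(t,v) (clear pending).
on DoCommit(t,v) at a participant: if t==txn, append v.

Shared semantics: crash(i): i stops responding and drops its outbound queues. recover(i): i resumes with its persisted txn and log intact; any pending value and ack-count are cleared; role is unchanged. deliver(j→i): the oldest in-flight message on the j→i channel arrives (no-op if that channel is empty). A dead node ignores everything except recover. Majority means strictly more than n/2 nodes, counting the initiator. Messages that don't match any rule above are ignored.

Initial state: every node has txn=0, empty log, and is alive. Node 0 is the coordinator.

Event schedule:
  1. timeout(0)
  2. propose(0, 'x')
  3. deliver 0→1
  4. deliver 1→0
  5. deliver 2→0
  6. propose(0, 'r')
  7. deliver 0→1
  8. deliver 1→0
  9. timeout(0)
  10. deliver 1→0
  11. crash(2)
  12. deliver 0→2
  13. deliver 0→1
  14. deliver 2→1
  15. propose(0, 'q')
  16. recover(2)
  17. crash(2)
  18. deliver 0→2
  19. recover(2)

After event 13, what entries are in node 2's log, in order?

after 1 — timeout(0): n0:coor/t1/[-]
after 2 — propose(0,'x'): n0:coor/t2/[-]
after 3 — deliver 0→1: n1:part/t1/[-]
after 4 — deliver 1→0: ·
after 5 — deliver 2→0: ·
after 6 — propose(0,'r'): n0:coor/t3/[-]
after 7 — deliver 0→1: n1:part/t2/[-]
after 8 — deliver 1→0: ·
after 9 — timeout(0): n0:coor/t4/[-]
after 10 — deliver 1→0: ·
after 11 — crash(2): n2:✗part/t0/[-]
after 12 — deliver 0→2: ·
after 13 — deliver 0→1: n1:part/t3/[-]

empty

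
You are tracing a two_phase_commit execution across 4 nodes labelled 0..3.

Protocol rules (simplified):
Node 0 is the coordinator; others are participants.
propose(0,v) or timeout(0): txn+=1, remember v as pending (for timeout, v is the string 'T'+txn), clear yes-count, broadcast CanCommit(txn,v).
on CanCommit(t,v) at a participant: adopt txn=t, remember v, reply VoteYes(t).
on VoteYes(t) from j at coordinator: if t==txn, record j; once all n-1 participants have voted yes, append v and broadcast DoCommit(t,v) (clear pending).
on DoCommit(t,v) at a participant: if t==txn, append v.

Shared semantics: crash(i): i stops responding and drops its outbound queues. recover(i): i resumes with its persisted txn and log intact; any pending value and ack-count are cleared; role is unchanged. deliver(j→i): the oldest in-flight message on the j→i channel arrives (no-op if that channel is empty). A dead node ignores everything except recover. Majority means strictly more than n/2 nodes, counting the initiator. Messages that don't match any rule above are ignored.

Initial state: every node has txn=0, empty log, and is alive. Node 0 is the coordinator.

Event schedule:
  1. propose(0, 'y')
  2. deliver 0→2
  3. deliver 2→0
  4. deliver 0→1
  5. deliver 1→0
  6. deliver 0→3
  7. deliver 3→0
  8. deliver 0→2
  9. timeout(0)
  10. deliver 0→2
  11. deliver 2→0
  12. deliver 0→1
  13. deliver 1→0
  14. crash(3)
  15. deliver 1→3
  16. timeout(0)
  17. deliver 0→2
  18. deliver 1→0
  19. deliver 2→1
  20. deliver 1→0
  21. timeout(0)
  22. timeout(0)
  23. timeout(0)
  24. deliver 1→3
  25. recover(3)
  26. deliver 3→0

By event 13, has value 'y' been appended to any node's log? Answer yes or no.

yes

e1 propose(0,'y'): 0[coor,t=1,-]
e2 deliver 0→2: 2[part,t=1,-]
e3 deliver 2→0: ·
e4 deliver 0→1: 1[part,t=1,-]
e5 deliver 1→0: ·
e6 deliver 0→3: 3[part,t=1,-]
e7 deliver 3→0: 0[coor,t=1,y]
e8 deliver 0→2: 2[part,t=1,y]
e9 timeout(0): 0[coor,t=2,y]
e10 deliver 0→2: 2[part,t=2,y]
e11 deliver 2→0: ·
e12 deliver 0→1: 1[part,t=1,y]
e13 deliver 1→0: ·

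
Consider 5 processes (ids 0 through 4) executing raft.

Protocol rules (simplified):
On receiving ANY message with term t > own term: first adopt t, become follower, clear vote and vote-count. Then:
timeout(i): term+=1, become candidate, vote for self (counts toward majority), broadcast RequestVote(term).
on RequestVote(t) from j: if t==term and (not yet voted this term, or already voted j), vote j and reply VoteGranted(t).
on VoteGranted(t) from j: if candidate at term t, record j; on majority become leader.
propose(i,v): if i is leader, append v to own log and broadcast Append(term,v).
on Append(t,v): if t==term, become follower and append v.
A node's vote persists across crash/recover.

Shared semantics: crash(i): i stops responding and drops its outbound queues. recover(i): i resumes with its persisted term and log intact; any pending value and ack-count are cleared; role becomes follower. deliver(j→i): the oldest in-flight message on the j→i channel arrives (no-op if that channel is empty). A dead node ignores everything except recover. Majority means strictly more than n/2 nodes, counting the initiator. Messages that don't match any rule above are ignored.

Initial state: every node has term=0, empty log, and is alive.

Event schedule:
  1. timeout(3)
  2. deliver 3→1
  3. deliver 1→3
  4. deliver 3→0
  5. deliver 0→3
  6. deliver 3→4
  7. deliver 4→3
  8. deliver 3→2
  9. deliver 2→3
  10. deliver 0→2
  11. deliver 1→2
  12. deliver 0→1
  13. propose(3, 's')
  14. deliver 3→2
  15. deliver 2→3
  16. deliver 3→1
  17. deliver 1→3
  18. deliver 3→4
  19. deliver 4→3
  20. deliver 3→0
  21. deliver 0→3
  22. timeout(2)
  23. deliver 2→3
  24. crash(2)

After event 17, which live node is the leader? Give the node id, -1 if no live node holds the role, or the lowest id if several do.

3

[1] timeout(3) → N3(cand t1 [-])
[2] deliver 3→1 → N1(foll t1 [-])
[3] deliver 1→3 → ∅
[4] deliver 3→0 → N0(foll t1 [-])
[5] deliver 0→3 → N3(lead t1 [-])
[6] deliver 3→4 → N4(foll t1 [-])
[7] deliver 4→3 → ∅
[8] deliver 3→2 → N2(foll t1 [-])
[9] deliver 2→3 → ∅
[10] deliver 0→2 → ∅
[11] deliver 1→2 → ∅
[12] deliver 0→1 → ∅
[13] propose(3,'s') → N3(lead t1 [s])
[14] deliver 3→2 → N2(foll t1 [s])
[15] deliver 2→3 → ∅
[16] deliver 3→1 → N1(foll t1 [s])
[17] deliver 1→3 → ∅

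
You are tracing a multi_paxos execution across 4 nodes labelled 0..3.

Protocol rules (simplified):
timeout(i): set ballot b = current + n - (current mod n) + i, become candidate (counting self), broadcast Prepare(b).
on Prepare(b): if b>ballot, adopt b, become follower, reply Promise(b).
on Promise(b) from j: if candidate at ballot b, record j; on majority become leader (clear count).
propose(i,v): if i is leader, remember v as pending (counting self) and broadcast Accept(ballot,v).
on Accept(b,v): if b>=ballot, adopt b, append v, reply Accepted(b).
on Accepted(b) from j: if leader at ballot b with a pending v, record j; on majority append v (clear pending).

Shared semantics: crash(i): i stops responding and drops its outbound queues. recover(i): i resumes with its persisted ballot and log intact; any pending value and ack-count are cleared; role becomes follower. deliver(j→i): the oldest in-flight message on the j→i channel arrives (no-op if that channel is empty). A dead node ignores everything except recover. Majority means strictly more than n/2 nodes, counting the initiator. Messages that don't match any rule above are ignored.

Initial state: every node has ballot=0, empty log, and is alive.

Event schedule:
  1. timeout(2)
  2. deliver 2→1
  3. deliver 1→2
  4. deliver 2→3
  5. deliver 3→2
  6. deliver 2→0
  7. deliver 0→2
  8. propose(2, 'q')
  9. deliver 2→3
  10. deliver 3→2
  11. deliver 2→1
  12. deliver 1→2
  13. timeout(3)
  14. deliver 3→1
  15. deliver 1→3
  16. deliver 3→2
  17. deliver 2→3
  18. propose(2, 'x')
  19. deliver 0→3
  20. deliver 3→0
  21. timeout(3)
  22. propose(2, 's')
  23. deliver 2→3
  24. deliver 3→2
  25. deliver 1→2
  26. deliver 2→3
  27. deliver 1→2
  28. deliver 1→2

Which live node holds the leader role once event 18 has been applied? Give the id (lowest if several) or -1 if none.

3

[1] timeout(2) → N2(cand b6 [-])
[2] deliver 2→1 → N1(foll b6 [-])
[3] deliver 1→2 → ∅
[4] deliver 2→3 → N3(foll b6 [-])
[5] deliver 3→2 → N2(lead b6 [-])
[6] deliver 2→0 → N0(foll b6 [-])
[7] deliver 0→2 → ∅
[8] propose(2,'q') → ∅
[9] deliver 2→3 → N3(foll b6 [q])
[10] deliver 3→2 → ∅
[11] deliver 2→1 → N1(foll b6 [q])
[12] deliver 1→2 → N2(lead b6 [q])
[13] timeout(3) → N3(cand b11 [q])
[14] deliver 3→1 → N1(foll b11 [q])
[15] deliver 1→3 → ∅
[16] deliver 3→2 → N2(foll b11 [q])
[17] deliver 2→3 → N3(lead b11 [q])
[18] propose(2,'x') → ∅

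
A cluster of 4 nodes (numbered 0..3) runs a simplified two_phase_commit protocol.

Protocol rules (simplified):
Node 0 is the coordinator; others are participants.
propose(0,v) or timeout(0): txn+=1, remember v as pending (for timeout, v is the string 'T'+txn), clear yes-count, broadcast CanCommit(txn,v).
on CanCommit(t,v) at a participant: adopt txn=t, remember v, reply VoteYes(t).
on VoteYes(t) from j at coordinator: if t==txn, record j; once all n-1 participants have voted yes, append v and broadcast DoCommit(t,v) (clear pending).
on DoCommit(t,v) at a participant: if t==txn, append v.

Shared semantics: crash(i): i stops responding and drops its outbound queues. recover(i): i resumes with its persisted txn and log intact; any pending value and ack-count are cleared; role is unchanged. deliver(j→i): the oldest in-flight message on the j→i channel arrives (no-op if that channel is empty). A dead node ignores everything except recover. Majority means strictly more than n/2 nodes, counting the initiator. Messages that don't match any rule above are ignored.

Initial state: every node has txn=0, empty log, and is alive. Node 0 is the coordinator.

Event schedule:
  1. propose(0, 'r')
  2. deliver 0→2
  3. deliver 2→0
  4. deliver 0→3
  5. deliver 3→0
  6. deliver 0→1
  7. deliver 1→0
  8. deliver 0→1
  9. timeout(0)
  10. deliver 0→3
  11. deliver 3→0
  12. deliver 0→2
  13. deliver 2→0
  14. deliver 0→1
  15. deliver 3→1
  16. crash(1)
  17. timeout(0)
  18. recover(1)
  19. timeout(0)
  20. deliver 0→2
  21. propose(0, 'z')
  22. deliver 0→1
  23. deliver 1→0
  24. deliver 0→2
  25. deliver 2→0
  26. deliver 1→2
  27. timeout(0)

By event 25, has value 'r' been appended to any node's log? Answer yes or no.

[1] propose(0,'r') → N0(coor t1 [-])
[2] deliver 0→2 → N2(part t1 [-])
[3] deliver 2→0 → ∅
[4] deliver 0→3 → N3(part t1 [-])
[5] deliver 3→0 → ∅
[6] deliver 0→1 → N1(part t1 [-])
[7] deliver 1→0 → N0(coor t1 [r])
[8] deliver 0→1 → N1(part t1 [r])
[9] timeout(0) → N0(coor t2 [r])
[10] deliver 0→3 → N3(part t1 [r])
[11] deliver 3→0 → ∅
[12] deliver 0→2 → N2(part t1 [r])
[13] deliver 2→0 → ∅
[14] deliver 0→1 → N1(part t2 [r])
[15] deliver 3→1 → ∅
[16] crash(1) → N1(✗part t2 [r])
[17] timeout(0) → N0(coor t3 [r])
[18] recover(1) → N1(part t2 [r])
[19] timeout(0) → N0(coor t4 [r])
[20] deliver 0→2 → N2(part t2 [r])
[21] propose(0,'z') → N0(coor t5 [r])
[22] deliver 0→1 → N1(part t3 [r])
[23] deliver 1→0 → ∅
[24] deliver 0→2 → N2(part t3 [r])
[25] deliver 2→0 → ∅

yes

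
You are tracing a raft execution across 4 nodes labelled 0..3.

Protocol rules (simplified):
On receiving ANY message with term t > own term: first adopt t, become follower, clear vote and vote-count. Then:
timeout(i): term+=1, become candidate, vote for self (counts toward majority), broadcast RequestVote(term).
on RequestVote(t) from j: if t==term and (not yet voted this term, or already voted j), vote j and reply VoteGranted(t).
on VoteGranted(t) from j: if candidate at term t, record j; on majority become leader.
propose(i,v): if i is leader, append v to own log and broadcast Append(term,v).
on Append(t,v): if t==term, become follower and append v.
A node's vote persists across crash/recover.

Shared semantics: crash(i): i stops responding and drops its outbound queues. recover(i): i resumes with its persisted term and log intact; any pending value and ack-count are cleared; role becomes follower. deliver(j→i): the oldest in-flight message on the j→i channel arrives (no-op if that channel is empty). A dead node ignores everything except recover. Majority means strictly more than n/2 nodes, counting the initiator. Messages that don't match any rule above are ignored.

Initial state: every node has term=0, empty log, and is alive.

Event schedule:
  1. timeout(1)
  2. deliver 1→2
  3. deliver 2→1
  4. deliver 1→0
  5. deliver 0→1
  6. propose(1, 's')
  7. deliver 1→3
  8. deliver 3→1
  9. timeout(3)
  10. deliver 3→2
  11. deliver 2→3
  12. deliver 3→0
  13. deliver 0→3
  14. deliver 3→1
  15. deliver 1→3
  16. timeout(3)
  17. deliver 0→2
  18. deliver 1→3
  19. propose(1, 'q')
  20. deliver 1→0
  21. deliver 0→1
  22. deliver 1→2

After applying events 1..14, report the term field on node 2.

step 1 timeout(1): 1={cand,t=1,log=-}
step 2 deliver 1→2: 2={foll,t=1,log=-}
step 3 deliver 2→1: —
step 4 deliver 1→0: 0={foll,t=1,log=-}
step 5 deliver 0→1: 1={lead,t=1,log=-}
step 6 propose(1,'s'): 1={lead,t=1,log=s}
step 7 deliver 1→3: 3={foll,t=1,log=-}
step 8 deliver 3→1: —
step 9 timeout(3): 3={cand,t=2,log=-}
step 10 deliver 3→2: 2={foll,t=2,log=-}
step 11 deliver 2→3: —
step 12 deliver 3→0: 0={foll,t=2,log=-}
step 13 deliver 0→3: 3={lead,t=2,log=-}
step 14 deliver 3→1: 1={foll,t=2,log=s}

2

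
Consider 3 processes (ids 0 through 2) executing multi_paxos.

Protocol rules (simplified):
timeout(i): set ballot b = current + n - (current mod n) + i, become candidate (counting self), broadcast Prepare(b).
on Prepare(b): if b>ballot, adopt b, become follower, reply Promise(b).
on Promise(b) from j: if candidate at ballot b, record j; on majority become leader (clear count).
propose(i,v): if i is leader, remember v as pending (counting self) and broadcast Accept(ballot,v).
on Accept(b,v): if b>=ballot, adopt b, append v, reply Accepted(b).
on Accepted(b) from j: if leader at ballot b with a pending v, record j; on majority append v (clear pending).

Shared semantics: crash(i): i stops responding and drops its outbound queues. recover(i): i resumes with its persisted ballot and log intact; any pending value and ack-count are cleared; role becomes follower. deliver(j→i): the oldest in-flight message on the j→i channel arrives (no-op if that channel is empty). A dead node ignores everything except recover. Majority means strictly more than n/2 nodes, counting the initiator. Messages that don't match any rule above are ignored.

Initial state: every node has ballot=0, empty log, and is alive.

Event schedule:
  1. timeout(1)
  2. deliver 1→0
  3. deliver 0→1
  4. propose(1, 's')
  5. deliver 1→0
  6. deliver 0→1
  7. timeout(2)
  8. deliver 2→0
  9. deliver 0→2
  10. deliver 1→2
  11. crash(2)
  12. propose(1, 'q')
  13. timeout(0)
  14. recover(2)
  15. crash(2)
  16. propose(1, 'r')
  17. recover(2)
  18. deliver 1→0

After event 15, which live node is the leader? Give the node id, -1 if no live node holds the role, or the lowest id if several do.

e1 timeout(1): 1[cand,b=4,-]
e2 deliver 1→0: 0[foll,b=4,-]
e3 deliver 0→1: 1[lead,b=4,-]
e4 propose(1,'s'): ·
e5 deliver 1→0: 0[foll,b=4,s]
e6 deliver 0→1: 1[lead,b=4,s]
e7 timeout(2): 2[cand,b=5,-]
e8 deliver 2→0: 0[foll,b=5,s]
e9 deliver 0→2: 2[lead,b=5,-]
e10 deliver 1→2: ·
e11 crash(2): 2[✗lead,b=5,-]
e12 propose(1,'q'): ·
e13 timeout(0): 0[cand,b=6,s]
e14 recover(2): 2[foll,b=5,-]
e15 crash(2): 2[✗foll,b=5,-]

1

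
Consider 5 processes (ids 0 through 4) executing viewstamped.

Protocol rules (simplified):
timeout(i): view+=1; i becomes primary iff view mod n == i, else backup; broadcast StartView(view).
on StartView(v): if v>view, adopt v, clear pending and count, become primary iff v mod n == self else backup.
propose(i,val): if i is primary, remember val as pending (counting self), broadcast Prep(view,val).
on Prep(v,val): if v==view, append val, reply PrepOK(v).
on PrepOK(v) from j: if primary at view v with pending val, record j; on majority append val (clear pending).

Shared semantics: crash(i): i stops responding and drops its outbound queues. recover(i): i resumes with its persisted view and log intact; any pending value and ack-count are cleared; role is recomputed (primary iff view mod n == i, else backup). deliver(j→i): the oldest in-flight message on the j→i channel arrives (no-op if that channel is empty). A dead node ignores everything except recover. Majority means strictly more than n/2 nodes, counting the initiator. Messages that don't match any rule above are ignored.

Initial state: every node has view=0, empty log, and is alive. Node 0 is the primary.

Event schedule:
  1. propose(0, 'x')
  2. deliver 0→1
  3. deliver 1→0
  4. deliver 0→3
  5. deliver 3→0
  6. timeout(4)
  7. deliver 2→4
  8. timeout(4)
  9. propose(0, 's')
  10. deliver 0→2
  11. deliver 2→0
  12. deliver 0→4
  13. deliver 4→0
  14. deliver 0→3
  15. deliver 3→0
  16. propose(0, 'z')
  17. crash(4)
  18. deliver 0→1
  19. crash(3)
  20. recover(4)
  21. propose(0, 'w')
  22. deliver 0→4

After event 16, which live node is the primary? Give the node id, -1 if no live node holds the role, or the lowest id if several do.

-1

[1] propose(0,'x') → ∅
[2] deliver 0→1 → N1(back v0 [x])
[3] deliver 1→0 → ∅
[4] deliver 0→3 → N3(back v0 [x])
[5] deliver 3→0 → N0(prim v0 [x])
[6] timeout(4) → N4(back v1 [-])
[7] deliver 2→4 → ∅
[8] timeout(4) → N4(back v2 [-])
[9] propose(0,'s') → ∅
[10] deliver 0→2 → N2(back v0 [x])
[11] deliver 2→0 → ∅
[12] deliver 0→4 → ∅
[13] deliver 4→0 → N0(back v1 [x])
[14] deliver 0→3 → N3(back v0 [x,s])
[15] deliver 3→0 → ∅
[16] propose(0,'z') → ∅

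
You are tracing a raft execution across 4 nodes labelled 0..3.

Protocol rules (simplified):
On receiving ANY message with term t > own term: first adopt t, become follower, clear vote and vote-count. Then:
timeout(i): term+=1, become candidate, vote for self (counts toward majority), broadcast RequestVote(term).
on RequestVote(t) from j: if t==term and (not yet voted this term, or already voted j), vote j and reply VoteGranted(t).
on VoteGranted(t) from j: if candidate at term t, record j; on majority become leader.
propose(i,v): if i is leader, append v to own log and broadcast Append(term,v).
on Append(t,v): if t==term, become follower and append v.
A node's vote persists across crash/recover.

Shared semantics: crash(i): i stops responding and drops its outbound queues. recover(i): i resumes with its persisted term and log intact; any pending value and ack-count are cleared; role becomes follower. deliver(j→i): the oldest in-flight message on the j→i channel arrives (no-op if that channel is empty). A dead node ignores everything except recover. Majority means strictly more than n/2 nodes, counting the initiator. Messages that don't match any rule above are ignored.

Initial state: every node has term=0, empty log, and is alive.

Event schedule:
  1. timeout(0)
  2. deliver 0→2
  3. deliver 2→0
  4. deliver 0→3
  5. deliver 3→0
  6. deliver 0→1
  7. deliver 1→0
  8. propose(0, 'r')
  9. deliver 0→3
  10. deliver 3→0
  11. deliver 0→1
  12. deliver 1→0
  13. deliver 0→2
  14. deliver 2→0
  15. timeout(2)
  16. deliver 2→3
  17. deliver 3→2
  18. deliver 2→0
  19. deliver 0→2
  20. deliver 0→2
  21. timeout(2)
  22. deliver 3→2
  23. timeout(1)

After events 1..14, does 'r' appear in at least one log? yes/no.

step 1 timeout(0): 0={cand,t=1,log=-}
step 2 deliver 0→2: 2={foll,t=1,log=-}
step 3 deliver 2→0: —
step 4 deliver 0→3: 3={foll,t=1,log=-}
step 5 deliver 3→0: 0={lead,t=1,log=-}
step 6 deliver 0→1: 1={foll,t=1,log=-}
step 7 deliver 1→0: —
step 8 propose(0,'r'): 0={lead,t=1,log=r}
step 9 deliver 0→3: 3={foll,t=1,log=r}
step 10 deliver 3→0: —
step 11 deliver 0→1: 1={foll,t=1,log=r}
step 12 deliver 1→0: —
step 13 deliver 0→2: 2={foll,t=1,log=r}
step 14 deliver 2→0: —

yes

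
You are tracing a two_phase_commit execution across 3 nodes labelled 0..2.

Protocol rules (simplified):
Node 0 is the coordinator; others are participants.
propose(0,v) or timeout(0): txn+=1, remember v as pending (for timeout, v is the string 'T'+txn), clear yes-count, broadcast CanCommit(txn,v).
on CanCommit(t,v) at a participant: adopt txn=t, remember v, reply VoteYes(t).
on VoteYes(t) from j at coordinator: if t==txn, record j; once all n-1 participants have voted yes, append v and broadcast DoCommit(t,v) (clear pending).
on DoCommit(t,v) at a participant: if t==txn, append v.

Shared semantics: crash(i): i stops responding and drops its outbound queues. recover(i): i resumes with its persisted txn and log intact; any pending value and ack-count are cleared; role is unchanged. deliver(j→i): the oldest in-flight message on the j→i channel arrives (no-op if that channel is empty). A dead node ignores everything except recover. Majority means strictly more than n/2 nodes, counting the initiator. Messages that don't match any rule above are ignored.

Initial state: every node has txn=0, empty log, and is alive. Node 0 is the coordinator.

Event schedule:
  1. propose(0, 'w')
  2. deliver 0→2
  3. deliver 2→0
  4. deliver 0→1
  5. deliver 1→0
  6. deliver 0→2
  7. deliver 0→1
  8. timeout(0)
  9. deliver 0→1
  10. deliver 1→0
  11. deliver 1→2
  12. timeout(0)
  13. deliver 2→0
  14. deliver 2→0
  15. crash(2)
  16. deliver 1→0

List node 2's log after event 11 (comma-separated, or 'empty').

w

[1] propose(0,'w') → N0(coor t1 [-])
[2] deliver 0→2 → N2(part t1 [-])
[3] deliver 2→0 → ∅
[4] deliver 0→1 → N1(part t1 [-])
[5] deliver 1→0 → N0(coor t1 [w])
[6] deliver 0→2 → N2(part t1 [w])
[7] deliver 0→1 → N1(part t1 [w])
[8] timeout(0) → N0(coor t2 [w])
[9] deliver 0→1 → N1(part t2 [w])
[10] deliver 1→0 → ∅
[11] deliver 1→2 → ∅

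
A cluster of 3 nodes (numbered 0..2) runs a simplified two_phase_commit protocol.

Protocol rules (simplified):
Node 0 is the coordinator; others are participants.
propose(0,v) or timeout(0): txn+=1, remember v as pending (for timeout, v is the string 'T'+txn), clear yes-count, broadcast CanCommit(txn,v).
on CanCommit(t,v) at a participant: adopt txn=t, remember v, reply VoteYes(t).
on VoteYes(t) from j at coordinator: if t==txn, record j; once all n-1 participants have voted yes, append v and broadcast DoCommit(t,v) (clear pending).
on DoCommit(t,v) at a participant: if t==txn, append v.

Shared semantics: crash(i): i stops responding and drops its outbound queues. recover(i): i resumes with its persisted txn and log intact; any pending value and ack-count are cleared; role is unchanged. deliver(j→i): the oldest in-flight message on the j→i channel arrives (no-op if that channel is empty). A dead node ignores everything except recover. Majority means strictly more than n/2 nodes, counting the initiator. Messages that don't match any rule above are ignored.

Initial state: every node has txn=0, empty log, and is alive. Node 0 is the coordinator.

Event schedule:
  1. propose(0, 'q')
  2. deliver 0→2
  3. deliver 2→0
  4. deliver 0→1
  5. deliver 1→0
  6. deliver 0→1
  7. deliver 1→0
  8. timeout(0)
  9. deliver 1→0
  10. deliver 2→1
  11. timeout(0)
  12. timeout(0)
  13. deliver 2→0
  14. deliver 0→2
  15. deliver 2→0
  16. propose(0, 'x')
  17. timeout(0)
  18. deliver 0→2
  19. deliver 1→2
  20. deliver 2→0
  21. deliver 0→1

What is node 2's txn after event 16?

1

[1] propose(0,'q') → N0(coor t1 [-])
[2] deliver 0→2 → N2(part t1 [-])
[3] deliver 2→0 → ∅
[4] deliver 0→1 → N1(part t1 [-])
[5] deliver 1→0 → N0(coor t1 [q])
[6] deliver 0→1 → N1(part t1 [q])
[7] deliver 1→0 → ∅
[8] timeout(0) → N0(coor t2 [q])
[9] deliver 1→0 → ∅
[10] deliver 2→1 → ∅
[11] timeout(0) → N0(coor t3 [q])
[12] timeout(0) → N0(coor t4 [q])
[13] deliver 2→0 → ∅
[14] deliver 0→2 → N2(part t1 [q])
[15] deliver 2→0 → ∅
[16] propose(0,'x') → N0(coor t5 [q])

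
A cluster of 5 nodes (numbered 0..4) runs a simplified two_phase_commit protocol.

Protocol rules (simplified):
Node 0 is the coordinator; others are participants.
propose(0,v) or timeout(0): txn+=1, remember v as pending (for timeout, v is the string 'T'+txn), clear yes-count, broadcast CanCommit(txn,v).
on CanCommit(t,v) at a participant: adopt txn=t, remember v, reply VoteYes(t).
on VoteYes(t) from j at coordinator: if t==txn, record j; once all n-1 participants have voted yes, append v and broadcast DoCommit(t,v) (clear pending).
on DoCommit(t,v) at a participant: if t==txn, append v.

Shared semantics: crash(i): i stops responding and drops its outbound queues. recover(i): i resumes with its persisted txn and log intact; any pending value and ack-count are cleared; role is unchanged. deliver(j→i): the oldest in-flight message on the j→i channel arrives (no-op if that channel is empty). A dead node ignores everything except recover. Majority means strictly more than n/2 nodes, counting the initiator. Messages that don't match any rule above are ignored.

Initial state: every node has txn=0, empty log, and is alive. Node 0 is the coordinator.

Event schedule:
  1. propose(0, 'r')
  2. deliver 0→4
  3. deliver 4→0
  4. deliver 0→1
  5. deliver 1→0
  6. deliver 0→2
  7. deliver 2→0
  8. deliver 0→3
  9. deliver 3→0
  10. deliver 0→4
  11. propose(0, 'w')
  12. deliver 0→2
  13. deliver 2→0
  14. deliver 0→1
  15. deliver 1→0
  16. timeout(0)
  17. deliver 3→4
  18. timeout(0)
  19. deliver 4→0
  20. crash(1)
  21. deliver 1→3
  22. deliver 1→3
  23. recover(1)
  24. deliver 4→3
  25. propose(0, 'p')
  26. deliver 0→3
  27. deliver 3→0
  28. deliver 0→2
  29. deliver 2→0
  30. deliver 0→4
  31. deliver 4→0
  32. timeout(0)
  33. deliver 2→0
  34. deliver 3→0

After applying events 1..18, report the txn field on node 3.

e1 propose(0,'r'): 0[coor,t=1,-]
e2 deliver 0→4: 4[part,t=1,-]
e3 deliver 4→0: ·
e4 deliver 0→1: 1[part,t=1,-]
e5 deliver 1→0: ·
e6 deliver 0→2: 2[part,t=1,-]
e7 deliver 2→0: ·
e8 deliver 0→3: 3[part,t=1,-]
e9 deliver 3→0: 0[coor,t=1,r]
e10 deliver 0→4: 4[part,t=1,r]
e11 propose(0,'w'): 0[coor,t=2,r]
e12 deliver 0→2: 2[part,t=1,r]
e13 deliver 2→0: ·
e14 deliver 0→1: 1[part,t=1,r]
e15 deliver 1→0: ·
e16 timeout(0): 0[coor,t=3,r]
e17 deliver 3→4: ·
e18 timeout(0): 0[coor,t=4,r]

1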